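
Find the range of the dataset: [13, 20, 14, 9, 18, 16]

11

Step 1: Identify the maximum value: max = 20
Step 2: Identify the minimum value: min = 9
Step 3: Range = max - min = 20 - 9 = 11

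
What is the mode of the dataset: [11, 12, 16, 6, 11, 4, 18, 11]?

11

Step 1: Count the frequency of each value:
  4: appears 1 time(s)
  6: appears 1 time(s)
  11: appears 3 time(s)
  12: appears 1 time(s)
  16: appears 1 time(s)
  18: appears 1 time(s)
Step 2: The value 11 appears most frequently (3 times).
Step 3: Mode = 11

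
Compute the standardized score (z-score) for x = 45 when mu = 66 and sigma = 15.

-1.4

Step 1: Recall the z-score formula: z = (x - mu) / sigma
Step 2: Substitute values: z = (45 - 66) / 15
Step 3: z = -21 / 15 = -1.4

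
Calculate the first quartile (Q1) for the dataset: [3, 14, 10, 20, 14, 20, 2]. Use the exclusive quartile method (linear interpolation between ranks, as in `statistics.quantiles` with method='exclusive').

3

Step 1: Sort the data: [2, 3, 10, 14, 14, 20, 20]
Step 2: n = 7
Step 3: Using the exclusive quartile method:
  Q1 = 3
  Q2 (median) = 14
  Q3 = 20
  IQR = Q3 - Q1 = 20 - 3 = 17
Step 4: Q1 = 3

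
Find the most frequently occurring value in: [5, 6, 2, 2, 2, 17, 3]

2

Step 1: Count the frequency of each value:
  2: appears 3 time(s)
  3: appears 1 time(s)
  5: appears 1 time(s)
  6: appears 1 time(s)
  17: appears 1 time(s)
Step 2: The value 2 appears most frequently (3 times).
Step 3: Mode = 2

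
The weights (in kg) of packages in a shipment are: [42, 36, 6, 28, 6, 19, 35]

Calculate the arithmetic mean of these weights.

24.5714

Step 1: Sum all values: 42 + 36 + 6 + 28 + 6 + 19 + 35 = 172
Step 2: Count the number of values: n = 7
Step 3: Mean = sum / n = 172 / 7 = 24.5714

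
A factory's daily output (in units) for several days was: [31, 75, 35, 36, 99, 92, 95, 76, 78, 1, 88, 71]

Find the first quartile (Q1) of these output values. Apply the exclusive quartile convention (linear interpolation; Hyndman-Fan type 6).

35.25

Step 1: Sort the data: [1, 31, 35, 36, 71, 75, 76, 78, 88, 92, 95, 99]
Step 2: n = 12
Step 3: Using the exclusive quartile method:
  Q1 = 35.25
  Q2 (median) = 75.5
  Q3 = 91
  IQR = Q3 - Q1 = 91 - 35.25 = 55.75
Step 4: Q1 = 35.25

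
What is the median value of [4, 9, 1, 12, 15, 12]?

10.5

Step 1: Sort the data in ascending order: [1, 4, 9, 12, 12, 15]
Step 2: The number of values is n = 6.
Step 3: Since n is even, the median is the average of positions 3 and 4:
  Median = (9 + 12) / 2 = 10.5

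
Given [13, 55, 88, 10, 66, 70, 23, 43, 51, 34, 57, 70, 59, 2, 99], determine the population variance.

757.1556

Step 1: Compute the mean: (13 + 55 + 88 + 10 + 66 + 70 + 23 + 43 + 51 + 34 + 57 + 70 + 59 + 2 + 99) / 15 = 49.3333
Step 2: Compute squared deviations from the mean:
  (13 - 49.3333)^2 = 1320.1111
  (55 - 49.3333)^2 = 32.1111
  (88 - 49.3333)^2 = 1495.1111
  (10 - 49.3333)^2 = 1547.1111
  (66 - 49.3333)^2 = 277.7778
  (70 - 49.3333)^2 = 427.1111
  (23 - 49.3333)^2 = 693.4444
  (43 - 49.3333)^2 = 40.1111
  (51 - 49.3333)^2 = 2.7778
  (34 - 49.3333)^2 = 235.1111
  (57 - 49.3333)^2 = 58.7778
  (70 - 49.3333)^2 = 427.1111
  (59 - 49.3333)^2 = 93.4444
  (2 - 49.3333)^2 = 2240.4444
  (99 - 49.3333)^2 = 2466.7778
Step 3: Sum of squared deviations = 11357.3333
Step 4: Population variance = 11357.3333 / 15 = 757.1556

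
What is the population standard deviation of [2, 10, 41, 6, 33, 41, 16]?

15.4708

Step 1: Compute the mean: 21.2857
Step 2: Sum of squared deviations from the mean: 1675.4286
Step 3: Population variance = 1675.4286 / 7 = 239.3469
Step 4: Standard deviation = sqrt(239.3469) = 15.4708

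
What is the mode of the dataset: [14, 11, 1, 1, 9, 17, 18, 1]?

1

Step 1: Count the frequency of each value:
  1: appears 3 time(s)
  9: appears 1 time(s)
  11: appears 1 time(s)
  14: appears 1 time(s)
  17: appears 1 time(s)
  18: appears 1 time(s)
Step 2: The value 1 appears most frequently (3 times).
Step 3: Mode = 1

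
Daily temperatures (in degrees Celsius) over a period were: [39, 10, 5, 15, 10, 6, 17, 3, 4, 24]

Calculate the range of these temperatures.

36

Step 1: Identify the maximum value: max = 39
Step 2: Identify the minimum value: min = 3
Step 3: Range = max - min = 39 - 3 = 36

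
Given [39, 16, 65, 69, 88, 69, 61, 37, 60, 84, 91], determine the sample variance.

538.2182

Step 1: Compute the mean: (39 + 16 + 65 + 69 + 88 + 69 + 61 + 37 + 60 + 84 + 91) / 11 = 61.7273
Step 2: Compute squared deviations from the mean:
  (39 - 61.7273)^2 = 516.5289
  (16 - 61.7273)^2 = 2090.9835
  (65 - 61.7273)^2 = 10.7107
  (69 - 61.7273)^2 = 52.8926
  (88 - 61.7273)^2 = 690.2562
  (69 - 61.7273)^2 = 52.8926
  (61 - 61.7273)^2 = 0.5289
  (37 - 61.7273)^2 = 611.438
  (60 - 61.7273)^2 = 2.9835
  (84 - 61.7273)^2 = 496.0744
  (91 - 61.7273)^2 = 856.8926
Step 3: Sum of squared deviations = 5382.1818
Step 4: Sample variance = 5382.1818 / 10 = 538.2182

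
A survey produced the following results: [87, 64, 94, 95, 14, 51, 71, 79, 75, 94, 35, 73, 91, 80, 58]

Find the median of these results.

75

Step 1: Sort the data in ascending order: [14, 35, 51, 58, 64, 71, 73, 75, 79, 80, 87, 91, 94, 94, 95]
Step 2: The number of values is n = 15.
Step 3: Since n is odd, the median is the middle value at position 8: 75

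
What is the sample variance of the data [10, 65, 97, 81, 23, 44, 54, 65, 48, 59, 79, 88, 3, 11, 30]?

892.6952

Step 1: Compute the mean: (10 + 65 + 97 + 81 + 23 + 44 + 54 + 65 + 48 + 59 + 79 + 88 + 3 + 11 + 30) / 15 = 50.4667
Step 2: Compute squared deviations from the mean:
  (10 - 50.4667)^2 = 1637.5511
  (65 - 50.4667)^2 = 211.2178
  (97 - 50.4667)^2 = 2165.3511
  (81 - 50.4667)^2 = 932.2844
  (23 - 50.4667)^2 = 754.4178
  (44 - 50.4667)^2 = 41.8178
  (54 - 50.4667)^2 = 12.4844
  (65 - 50.4667)^2 = 211.2178
  (48 - 50.4667)^2 = 6.0844
  (59 - 50.4667)^2 = 72.8178
  (79 - 50.4667)^2 = 814.1511
  (88 - 50.4667)^2 = 1408.7511
  (3 - 50.4667)^2 = 2253.0844
  (11 - 50.4667)^2 = 1557.6178
  (30 - 50.4667)^2 = 418.8844
Step 3: Sum of squared deviations = 12497.7333
Step 4: Sample variance = 12497.7333 / 14 = 892.6952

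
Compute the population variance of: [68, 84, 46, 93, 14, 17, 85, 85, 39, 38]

796.89

Step 1: Compute the mean: (68 + 84 + 46 + 93 + 14 + 17 + 85 + 85 + 39 + 38) / 10 = 56.9
Step 2: Compute squared deviations from the mean:
  (68 - 56.9)^2 = 123.21
  (84 - 56.9)^2 = 734.41
  (46 - 56.9)^2 = 118.81
  (93 - 56.9)^2 = 1303.21
  (14 - 56.9)^2 = 1840.41
  (17 - 56.9)^2 = 1592.01
  (85 - 56.9)^2 = 789.61
  (85 - 56.9)^2 = 789.61
  (39 - 56.9)^2 = 320.41
  (38 - 56.9)^2 = 357.21
Step 3: Sum of squared deviations = 7968.9
Step 4: Population variance = 7968.9 / 10 = 796.89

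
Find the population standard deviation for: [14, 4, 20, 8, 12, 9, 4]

5.3031

Step 1: Compute the mean: 10.1429
Step 2: Sum of squared deviations from the mean: 196.8571
Step 3: Population variance = 196.8571 / 7 = 28.1224
Step 4: Standard deviation = sqrt(28.1224) = 5.3031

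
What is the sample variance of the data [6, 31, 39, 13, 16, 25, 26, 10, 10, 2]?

142.1778

Step 1: Compute the mean: (6 + 31 + 39 + 13 + 16 + 25 + 26 + 10 + 10 + 2) / 10 = 17.8
Step 2: Compute squared deviations from the mean:
  (6 - 17.8)^2 = 139.24
  (31 - 17.8)^2 = 174.24
  (39 - 17.8)^2 = 449.44
  (13 - 17.8)^2 = 23.04
  (16 - 17.8)^2 = 3.24
  (25 - 17.8)^2 = 51.84
  (26 - 17.8)^2 = 67.24
  (10 - 17.8)^2 = 60.84
  (10 - 17.8)^2 = 60.84
  (2 - 17.8)^2 = 249.64
Step 3: Sum of squared deviations = 1279.6
Step 4: Sample variance = 1279.6 / 9 = 142.1778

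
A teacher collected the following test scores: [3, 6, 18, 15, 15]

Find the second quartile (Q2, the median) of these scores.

15

Step 1: Sort the data: [3, 6, 15, 15, 18]
Step 2: n = 5
Step 3: Q2 is the median. Since n is odd, it is the middle value at position 3: 15
Step 4: Q2 = 15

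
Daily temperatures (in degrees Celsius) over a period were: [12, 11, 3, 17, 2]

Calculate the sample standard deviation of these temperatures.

6.364

Step 1: Compute the mean: 9
Step 2: Sum of squared deviations from the mean: 162
Step 3: Sample variance = 162 / 4 = 40.5
Step 4: Standard deviation = sqrt(40.5) = 6.364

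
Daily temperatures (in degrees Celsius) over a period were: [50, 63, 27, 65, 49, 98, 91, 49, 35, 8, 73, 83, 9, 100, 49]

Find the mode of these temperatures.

49

Step 1: Count the frequency of each value:
  8: appears 1 time(s)
  9: appears 1 time(s)
  27: appears 1 time(s)
  35: appears 1 time(s)
  49: appears 3 time(s)
  50: appears 1 time(s)
  63: appears 1 time(s)
  65: appears 1 time(s)
  73: appears 1 time(s)
  83: appears 1 time(s)
  91: appears 1 time(s)
  98: appears 1 time(s)
  100: appears 1 time(s)
Step 2: The value 49 appears most frequently (3 times).
Step 3: Mode = 49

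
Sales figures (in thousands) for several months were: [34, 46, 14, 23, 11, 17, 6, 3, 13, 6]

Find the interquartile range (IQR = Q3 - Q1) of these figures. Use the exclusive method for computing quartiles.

19.75

Step 1: Sort the data: [3, 6, 6, 11, 13, 14, 17, 23, 34, 46]
Step 2: n = 10
Step 3: Using the exclusive quartile method:
  Q1 = 6
  Q2 (median) = 13.5
  Q3 = 25.75
  IQR = Q3 - Q1 = 25.75 - 6 = 19.75
Step 4: IQR = 19.75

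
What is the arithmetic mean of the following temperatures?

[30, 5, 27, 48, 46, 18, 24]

28.2857

Step 1: Sum all values: 30 + 5 + 27 + 48 + 46 + 18 + 24 = 198
Step 2: Count the number of values: n = 7
Step 3: Mean = sum / n = 198 / 7 = 28.2857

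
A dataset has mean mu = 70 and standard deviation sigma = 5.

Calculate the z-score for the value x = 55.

-3

Step 1: Recall the z-score formula: z = (x - mu) / sigma
Step 2: Substitute values: z = (55 - 70) / 5
Step 3: z = -15 / 5 = -3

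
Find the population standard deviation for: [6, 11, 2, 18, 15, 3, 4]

5.8275

Step 1: Compute the mean: 8.4286
Step 2: Sum of squared deviations from the mean: 237.7143
Step 3: Population variance = 237.7143 / 7 = 33.9592
Step 4: Standard deviation = sqrt(33.9592) = 5.8275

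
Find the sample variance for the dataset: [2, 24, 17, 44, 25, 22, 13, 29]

150.2857

Step 1: Compute the mean: (2 + 24 + 17 + 44 + 25 + 22 + 13 + 29) / 8 = 22
Step 2: Compute squared deviations from the mean:
  (2 - 22)^2 = 400
  (24 - 22)^2 = 4
  (17 - 22)^2 = 25
  (44 - 22)^2 = 484
  (25 - 22)^2 = 9
  (22 - 22)^2 = 0
  (13 - 22)^2 = 81
  (29 - 22)^2 = 49
Step 3: Sum of squared deviations = 1052
Step 4: Sample variance = 1052 / 7 = 150.2857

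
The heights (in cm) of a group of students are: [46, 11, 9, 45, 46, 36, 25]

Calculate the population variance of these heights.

227.2653

Step 1: Compute the mean: (46 + 11 + 9 + 45 + 46 + 36 + 25) / 7 = 31.1429
Step 2: Compute squared deviations from the mean:
  (46 - 31.1429)^2 = 220.7347
  (11 - 31.1429)^2 = 405.7347
  (9 - 31.1429)^2 = 490.3061
  (45 - 31.1429)^2 = 192.0204
  (46 - 31.1429)^2 = 220.7347
  (36 - 31.1429)^2 = 23.5918
  (25 - 31.1429)^2 = 37.7347
Step 3: Sum of squared deviations = 1590.8571
Step 4: Population variance = 1590.8571 / 7 = 227.2653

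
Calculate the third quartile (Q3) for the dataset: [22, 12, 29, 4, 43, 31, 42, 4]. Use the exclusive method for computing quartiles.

39.25

Step 1: Sort the data: [4, 4, 12, 22, 29, 31, 42, 43]
Step 2: n = 8
Step 3: Using the exclusive quartile method:
  Q1 = 6
  Q2 (median) = 25.5
  Q3 = 39.25
  IQR = Q3 - Q1 = 39.25 - 6 = 33.25
Step 4: Q3 = 39.25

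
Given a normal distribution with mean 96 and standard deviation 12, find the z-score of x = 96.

0

Step 1: Recall the z-score formula: z = (x - mu) / sigma
Step 2: Substitute values: z = (96 - 96) / 12
Step 3: z = 0 / 12 = 0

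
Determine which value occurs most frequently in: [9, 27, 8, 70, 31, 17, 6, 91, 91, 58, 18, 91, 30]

91

Step 1: Count the frequency of each value:
  6: appears 1 time(s)
  8: appears 1 time(s)
  9: appears 1 time(s)
  17: appears 1 time(s)
  18: appears 1 time(s)
  27: appears 1 time(s)
  30: appears 1 time(s)
  31: appears 1 time(s)
  58: appears 1 time(s)
  70: appears 1 time(s)
  91: appears 3 time(s)
Step 2: The value 91 appears most frequently (3 times).
Step 3: Mode = 91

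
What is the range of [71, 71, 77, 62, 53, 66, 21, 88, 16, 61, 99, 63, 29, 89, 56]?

83

Step 1: Identify the maximum value: max = 99
Step 2: Identify the minimum value: min = 16
Step 3: Range = max - min = 99 - 16 = 83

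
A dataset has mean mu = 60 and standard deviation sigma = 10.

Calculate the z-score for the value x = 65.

0.5

Step 1: Recall the z-score formula: z = (x - mu) / sigma
Step 2: Substitute values: z = (65 - 60) / 10
Step 3: z = 5 / 10 = 0.5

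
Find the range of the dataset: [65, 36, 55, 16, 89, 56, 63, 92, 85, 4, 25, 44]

88

Step 1: Identify the maximum value: max = 92
Step 2: Identify the minimum value: min = 4
Step 3: Range = max - min = 92 - 4 = 88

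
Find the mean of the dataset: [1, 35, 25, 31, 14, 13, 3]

17.4286

Step 1: Sum all values: 1 + 35 + 25 + 31 + 14 + 13 + 3 = 122
Step 2: Count the number of values: n = 7
Step 3: Mean = sum / n = 122 / 7 = 17.4286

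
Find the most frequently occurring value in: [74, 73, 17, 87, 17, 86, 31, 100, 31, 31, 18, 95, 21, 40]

31

Step 1: Count the frequency of each value:
  17: appears 2 time(s)
  18: appears 1 time(s)
  21: appears 1 time(s)
  31: appears 3 time(s)
  40: appears 1 time(s)
  73: appears 1 time(s)
  74: appears 1 time(s)
  86: appears 1 time(s)
  87: appears 1 time(s)
  95: appears 1 time(s)
  100: appears 1 time(s)
Step 2: The value 31 appears most frequently (3 times).
Step 3: Mode = 31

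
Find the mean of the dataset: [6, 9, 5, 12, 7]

7.8

Step 1: Sum all values: 6 + 9 + 5 + 12 + 7 = 39
Step 2: Count the number of values: n = 5
Step 3: Mean = sum / n = 39 / 5 = 7.8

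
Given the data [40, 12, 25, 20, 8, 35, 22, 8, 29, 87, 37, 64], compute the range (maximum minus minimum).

79

Step 1: Identify the maximum value: max = 87
Step 2: Identify the minimum value: min = 8
Step 3: Range = max - min = 87 - 8 = 79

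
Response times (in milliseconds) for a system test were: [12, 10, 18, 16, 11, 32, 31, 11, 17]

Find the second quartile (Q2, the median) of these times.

16

Step 1: Sort the data: [10, 11, 11, 12, 16, 17, 18, 31, 32]
Step 2: n = 9
Step 3: Q2 is the median. Since n is odd, it is the middle value at position 5: 16
Step 4: Q2 = 16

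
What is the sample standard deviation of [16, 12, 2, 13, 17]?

5.9582

Step 1: Compute the mean: 12
Step 2: Sum of squared deviations from the mean: 142
Step 3: Sample variance = 142 / 4 = 35.5
Step 4: Standard deviation = sqrt(35.5) = 5.9582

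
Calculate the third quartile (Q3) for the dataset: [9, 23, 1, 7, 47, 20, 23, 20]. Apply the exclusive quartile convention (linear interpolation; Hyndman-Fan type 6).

23

Step 1: Sort the data: [1, 7, 9, 20, 20, 23, 23, 47]
Step 2: n = 8
Step 3: Using the exclusive quartile method:
  Q1 = 7.5
  Q2 (median) = 20
  Q3 = 23
  IQR = Q3 - Q1 = 23 - 7.5 = 15.5
Step 4: Q3 = 23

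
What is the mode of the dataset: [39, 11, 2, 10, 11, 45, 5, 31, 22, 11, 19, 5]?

11

Step 1: Count the frequency of each value:
  2: appears 1 time(s)
  5: appears 2 time(s)
  10: appears 1 time(s)
  11: appears 3 time(s)
  19: appears 1 time(s)
  22: appears 1 time(s)
  31: appears 1 time(s)
  39: appears 1 time(s)
  45: appears 1 time(s)
Step 2: The value 11 appears most frequently (3 times).
Step 3: Mode = 11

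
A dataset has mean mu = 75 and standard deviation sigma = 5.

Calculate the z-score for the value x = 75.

0

Step 1: Recall the z-score formula: z = (x - mu) / sigma
Step 2: Substitute values: z = (75 - 75) / 5
Step 3: z = 0 / 5 = 0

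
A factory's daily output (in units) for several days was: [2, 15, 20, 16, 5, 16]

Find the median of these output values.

15.5

Step 1: Sort the data in ascending order: [2, 5, 15, 16, 16, 20]
Step 2: The number of values is n = 6.
Step 3: Since n is even, the median is the average of positions 3 and 4:
  Median = (15 + 16) / 2 = 15.5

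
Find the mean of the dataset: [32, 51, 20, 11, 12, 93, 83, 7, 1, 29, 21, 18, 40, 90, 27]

35.6667

Step 1: Sum all values: 32 + 51 + 20 + 11 + 12 + 93 + 83 + 7 + 1 + 29 + 21 + 18 + 40 + 90 + 27 = 535
Step 2: Count the number of values: n = 15
Step 3: Mean = sum / n = 535 / 15 = 35.6667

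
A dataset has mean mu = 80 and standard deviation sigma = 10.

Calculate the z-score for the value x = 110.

3

Step 1: Recall the z-score formula: z = (x - mu) / sigma
Step 2: Substitute values: z = (110 - 80) / 10
Step 3: z = 30 / 10 = 3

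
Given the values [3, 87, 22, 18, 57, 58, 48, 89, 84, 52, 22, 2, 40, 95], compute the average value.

48.3571

Step 1: Sum all values: 3 + 87 + 22 + 18 + 57 + 58 + 48 + 89 + 84 + 52 + 22 + 2 + 40 + 95 = 677
Step 2: Count the number of values: n = 14
Step 3: Mean = sum / n = 677 / 14 = 48.3571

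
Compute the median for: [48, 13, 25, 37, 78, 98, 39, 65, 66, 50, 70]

50

Step 1: Sort the data in ascending order: [13, 25, 37, 39, 48, 50, 65, 66, 70, 78, 98]
Step 2: The number of values is n = 11.
Step 3: Since n is odd, the median is the middle value at position 6: 50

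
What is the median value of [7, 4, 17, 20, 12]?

12

Step 1: Sort the data in ascending order: [4, 7, 12, 17, 20]
Step 2: The number of values is n = 5.
Step 3: Since n is odd, the median is the middle value at position 3: 12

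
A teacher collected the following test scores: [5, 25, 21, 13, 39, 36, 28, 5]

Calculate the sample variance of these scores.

169.7143

Step 1: Compute the mean: (5 + 25 + 21 + 13 + 39 + 36 + 28 + 5) / 8 = 21.5
Step 2: Compute squared deviations from the mean:
  (5 - 21.5)^2 = 272.25
  (25 - 21.5)^2 = 12.25
  (21 - 21.5)^2 = 0.25
  (13 - 21.5)^2 = 72.25
  (39 - 21.5)^2 = 306.25
  (36 - 21.5)^2 = 210.25
  (28 - 21.5)^2 = 42.25
  (5 - 21.5)^2 = 272.25
Step 3: Sum of squared deviations = 1188
Step 4: Sample variance = 1188 / 7 = 169.7143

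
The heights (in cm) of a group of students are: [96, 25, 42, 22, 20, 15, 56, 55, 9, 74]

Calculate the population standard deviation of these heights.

27.0044

Step 1: Compute the mean: 41.4
Step 2: Sum of squared deviations from the mean: 7292.4
Step 3: Population variance = 7292.4 / 10 = 729.24
Step 4: Standard deviation = sqrt(729.24) = 27.0044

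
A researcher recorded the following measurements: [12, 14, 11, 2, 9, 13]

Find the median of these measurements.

11.5

Step 1: Sort the data in ascending order: [2, 9, 11, 12, 13, 14]
Step 2: The number of values is n = 6.
Step 3: Since n is even, the median is the average of positions 3 and 4:
  Median = (11 + 12) / 2 = 11.5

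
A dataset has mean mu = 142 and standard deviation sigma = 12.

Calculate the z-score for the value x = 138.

-0.3333

Step 1: Recall the z-score formula: z = (x - mu) / sigma
Step 2: Substitute values: z = (138 - 142) / 12
Step 3: z = -4 / 12 = -0.3333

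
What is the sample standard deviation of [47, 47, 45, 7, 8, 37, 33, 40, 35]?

15.4335

Step 1: Compute the mean: 33.2222
Step 2: Sum of squared deviations from the mean: 1905.5556
Step 3: Sample variance = 1905.5556 / 8 = 238.1944
Step 4: Standard deviation = sqrt(238.1944) = 15.4335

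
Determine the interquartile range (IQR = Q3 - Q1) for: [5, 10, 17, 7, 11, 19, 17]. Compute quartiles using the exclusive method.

10

Step 1: Sort the data: [5, 7, 10, 11, 17, 17, 19]
Step 2: n = 7
Step 3: Using the exclusive quartile method:
  Q1 = 7
  Q2 (median) = 11
  Q3 = 17
  IQR = Q3 - Q1 = 17 - 7 = 10
Step 4: IQR = 10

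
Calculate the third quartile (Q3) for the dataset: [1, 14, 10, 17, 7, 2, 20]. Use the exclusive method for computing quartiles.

17

Step 1: Sort the data: [1, 2, 7, 10, 14, 17, 20]
Step 2: n = 7
Step 3: Using the exclusive quartile method:
  Q1 = 2
  Q2 (median) = 10
  Q3 = 17
  IQR = Q3 - Q1 = 17 - 2 = 15
Step 4: Q3 = 17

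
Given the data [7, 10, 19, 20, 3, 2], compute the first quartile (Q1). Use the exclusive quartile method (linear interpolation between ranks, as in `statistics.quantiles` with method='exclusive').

2.75

Step 1: Sort the data: [2, 3, 7, 10, 19, 20]
Step 2: n = 6
Step 3: Using the exclusive quartile method:
  Q1 = 2.75
  Q2 (median) = 8.5
  Q3 = 19.25
  IQR = Q3 - Q1 = 19.25 - 2.75 = 16.5
Step 4: Q1 = 2.75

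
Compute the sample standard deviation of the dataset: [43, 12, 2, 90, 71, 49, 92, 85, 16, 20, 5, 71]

34.6261

Step 1: Compute the mean: 46.3333
Step 2: Sum of squared deviations from the mean: 13188.6667
Step 3: Sample variance = 13188.6667 / 11 = 1198.9697
Step 4: Standard deviation = sqrt(1198.9697) = 34.6261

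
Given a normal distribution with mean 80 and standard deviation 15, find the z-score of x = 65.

-1

Step 1: Recall the z-score formula: z = (x - mu) / sigma
Step 2: Substitute values: z = (65 - 80) / 15
Step 3: z = -15 / 15 = -1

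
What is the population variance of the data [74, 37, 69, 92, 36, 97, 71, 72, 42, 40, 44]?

454.7438

Step 1: Compute the mean: (74 + 37 + 69 + 92 + 36 + 97 + 71 + 72 + 42 + 40 + 44) / 11 = 61.2727
Step 2: Compute squared deviations from the mean:
  (74 - 61.2727)^2 = 161.9835
  (37 - 61.2727)^2 = 589.1653
  (69 - 61.2727)^2 = 59.7107
  (92 - 61.2727)^2 = 944.1653
  (36 - 61.2727)^2 = 638.7107
  (97 - 61.2727)^2 = 1276.438
  (71 - 61.2727)^2 = 94.6198
  (72 - 61.2727)^2 = 115.0744
  (42 - 61.2727)^2 = 371.438
  (40 - 61.2727)^2 = 452.5289
  (44 - 61.2727)^2 = 298.3471
Step 3: Sum of squared deviations = 5002.1818
Step 4: Population variance = 5002.1818 / 11 = 454.7438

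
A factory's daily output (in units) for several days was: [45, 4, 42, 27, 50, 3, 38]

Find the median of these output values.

38

Step 1: Sort the data in ascending order: [3, 4, 27, 38, 42, 45, 50]
Step 2: The number of values is n = 7.
Step 3: Since n is odd, the median is the middle value at position 4: 38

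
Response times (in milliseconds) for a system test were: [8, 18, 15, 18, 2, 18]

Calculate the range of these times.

16

Step 1: Identify the maximum value: max = 18
Step 2: Identify the minimum value: min = 2
Step 3: Range = max - min = 18 - 2 = 16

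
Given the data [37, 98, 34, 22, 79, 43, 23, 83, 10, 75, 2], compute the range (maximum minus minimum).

96

Step 1: Identify the maximum value: max = 98
Step 2: Identify the minimum value: min = 2
Step 3: Range = max - min = 98 - 2 = 96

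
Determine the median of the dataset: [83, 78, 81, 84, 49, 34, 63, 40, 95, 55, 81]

78

Step 1: Sort the data in ascending order: [34, 40, 49, 55, 63, 78, 81, 81, 83, 84, 95]
Step 2: The number of values is n = 11.
Step 3: Since n is odd, the median is the middle value at position 6: 78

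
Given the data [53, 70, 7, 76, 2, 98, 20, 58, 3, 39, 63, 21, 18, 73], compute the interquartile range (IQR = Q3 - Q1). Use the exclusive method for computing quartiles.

55.5

Step 1: Sort the data: [2, 3, 7, 18, 20, 21, 39, 53, 58, 63, 70, 73, 76, 98]
Step 2: n = 14
Step 3: Using the exclusive quartile method:
  Q1 = 15.25
  Q2 (median) = 46
  Q3 = 70.75
  IQR = Q3 - Q1 = 70.75 - 15.25 = 55.5
Step 4: IQR = 55.5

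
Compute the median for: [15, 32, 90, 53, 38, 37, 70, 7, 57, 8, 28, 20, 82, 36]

36.5

Step 1: Sort the data in ascending order: [7, 8, 15, 20, 28, 32, 36, 37, 38, 53, 57, 70, 82, 90]
Step 2: The number of values is n = 14.
Step 3: Since n is even, the median is the average of positions 7 and 8:
  Median = (36 + 37) / 2 = 36.5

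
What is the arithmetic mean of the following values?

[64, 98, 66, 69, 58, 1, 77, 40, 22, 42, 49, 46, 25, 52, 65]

51.6

Step 1: Sum all values: 64 + 98 + 66 + 69 + 58 + 1 + 77 + 40 + 22 + 42 + 49 + 46 + 25 + 52 + 65 = 774
Step 2: Count the number of values: n = 15
Step 3: Mean = sum / n = 774 / 15 = 51.6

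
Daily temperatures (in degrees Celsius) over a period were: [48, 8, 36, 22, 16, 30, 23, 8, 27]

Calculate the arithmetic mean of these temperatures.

24.2222

Step 1: Sum all values: 48 + 8 + 36 + 22 + 16 + 30 + 23 + 8 + 27 = 218
Step 2: Count the number of values: n = 9
Step 3: Mean = sum / n = 218 / 9 = 24.2222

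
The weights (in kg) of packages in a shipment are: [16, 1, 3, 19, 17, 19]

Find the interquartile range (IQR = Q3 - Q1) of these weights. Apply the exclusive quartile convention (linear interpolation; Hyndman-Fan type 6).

16.5

Step 1: Sort the data: [1, 3, 16, 17, 19, 19]
Step 2: n = 6
Step 3: Using the exclusive quartile method:
  Q1 = 2.5
  Q2 (median) = 16.5
  Q3 = 19
  IQR = Q3 - Q1 = 19 - 2.5 = 16.5
Step 4: IQR = 16.5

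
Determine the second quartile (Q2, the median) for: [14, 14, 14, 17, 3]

14

Step 1: Sort the data: [3, 14, 14, 14, 17]
Step 2: n = 5
Step 3: Q2 is the median. Since n is odd, it is the middle value at position 3: 14
Step 4: Q2 = 14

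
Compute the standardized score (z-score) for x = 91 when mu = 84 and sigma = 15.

0.4667

Step 1: Recall the z-score formula: z = (x - mu) / sigma
Step 2: Substitute values: z = (91 - 84) / 15
Step 3: z = 7 / 15 = 0.4667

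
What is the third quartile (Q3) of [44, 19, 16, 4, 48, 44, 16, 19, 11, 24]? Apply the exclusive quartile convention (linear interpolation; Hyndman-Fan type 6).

44

Step 1: Sort the data: [4, 11, 16, 16, 19, 19, 24, 44, 44, 48]
Step 2: n = 10
Step 3: Using the exclusive quartile method:
  Q1 = 14.75
  Q2 (median) = 19
  Q3 = 44
  IQR = Q3 - Q1 = 44 - 14.75 = 29.25
Step 4: Q3 = 44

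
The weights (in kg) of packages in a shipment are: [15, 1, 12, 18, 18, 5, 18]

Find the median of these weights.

15

Step 1: Sort the data in ascending order: [1, 5, 12, 15, 18, 18, 18]
Step 2: The number of values is n = 7.
Step 3: Since n is odd, the median is the middle value at position 4: 15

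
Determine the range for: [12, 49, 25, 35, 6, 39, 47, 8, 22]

43

Step 1: Identify the maximum value: max = 49
Step 2: Identify the minimum value: min = 6
Step 3: Range = max - min = 49 - 6 = 43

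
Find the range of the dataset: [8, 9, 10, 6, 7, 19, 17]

13

Step 1: Identify the maximum value: max = 19
Step 2: Identify the minimum value: min = 6
Step 3: Range = max - min = 19 - 6 = 13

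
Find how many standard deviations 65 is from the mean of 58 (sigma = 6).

1.1667

Step 1: Recall the z-score formula: z = (x - mu) / sigma
Step 2: Substitute values: z = (65 - 58) / 6
Step 3: z = 7 / 6 = 1.1667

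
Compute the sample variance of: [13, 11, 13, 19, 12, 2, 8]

27.1429

Step 1: Compute the mean: (13 + 11 + 13 + 19 + 12 + 2 + 8) / 7 = 11.1429
Step 2: Compute squared deviations from the mean:
  (13 - 11.1429)^2 = 3.449
  (11 - 11.1429)^2 = 0.0204
  (13 - 11.1429)^2 = 3.449
  (19 - 11.1429)^2 = 61.7347
  (12 - 11.1429)^2 = 0.7347
  (2 - 11.1429)^2 = 83.5918
  (8 - 11.1429)^2 = 9.8776
Step 3: Sum of squared deviations = 162.8571
Step 4: Sample variance = 162.8571 / 6 = 27.1429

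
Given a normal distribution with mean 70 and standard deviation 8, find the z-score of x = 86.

2

Step 1: Recall the z-score formula: z = (x - mu) / sigma
Step 2: Substitute values: z = (86 - 70) / 8
Step 3: z = 16 / 8 = 2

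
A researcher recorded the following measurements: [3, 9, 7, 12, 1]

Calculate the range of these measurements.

11

Step 1: Identify the maximum value: max = 12
Step 2: Identify the minimum value: min = 1
Step 3: Range = max - min = 12 - 1 = 11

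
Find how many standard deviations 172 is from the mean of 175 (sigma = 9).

-0.3333

Step 1: Recall the z-score formula: z = (x - mu) / sigma
Step 2: Substitute values: z = (172 - 175) / 9
Step 3: z = -3 / 9 = -0.3333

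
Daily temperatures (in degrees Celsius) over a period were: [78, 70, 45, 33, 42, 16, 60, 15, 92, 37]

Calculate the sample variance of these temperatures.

662.4

Step 1: Compute the mean: (78 + 70 + 45 + 33 + 42 + 16 + 60 + 15 + 92 + 37) / 10 = 48.8
Step 2: Compute squared deviations from the mean:
  (78 - 48.8)^2 = 852.64
  (70 - 48.8)^2 = 449.44
  (45 - 48.8)^2 = 14.44
  (33 - 48.8)^2 = 249.64
  (42 - 48.8)^2 = 46.24
  (16 - 48.8)^2 = 1075.84
  (60 - 48.8)^2 = 125.44
  (15 - 48.8)^2 = 1142.44
  (92 - 48.8)^2 = 1866.24
  (37 - 48.8)^2 = 139.24
Step 3: Sum of squared deviations = 5961.6
Step 4: Sample variance = 5961.6 / 9 = 662.4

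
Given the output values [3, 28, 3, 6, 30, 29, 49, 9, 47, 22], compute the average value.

22.6

Step 1: Sum all values: 3 + 28 + 3 + 6 + 30 + 29 + 49 + 9 + 47 + 22 = 226
Step 2: Count the number of values: n = 10
Step 3: Mean = sum / n = 226 / 10 = 22.6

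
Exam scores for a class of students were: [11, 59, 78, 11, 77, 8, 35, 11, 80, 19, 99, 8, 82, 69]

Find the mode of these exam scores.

11

Step 1: Count the frequency of each value:
  8: appears 2 time(s)
  11: appears 3 time(s)
  19: appears 1 time(s)
  35: appears 1 time(s)
  59: appears 1 time(s)
  69: appears 1 time(s)
  77: appears 1 time(s)
  78: appears 1 time(s)
  80: appears 1 time(s)
  82: appears 1 time(s)
  99: appears 1 time(s)
Step 2: The value 11 appears most frequently (3 times).
Step 3: Mode = 11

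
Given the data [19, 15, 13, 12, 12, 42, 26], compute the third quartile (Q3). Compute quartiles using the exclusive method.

26

Step 1: Sort the data: [12, 12, 13, 15, 19, 26, 42]
Step 2: n = 7
Step 3: Using the exclusive quartile method:
  Q1 = 12
  Q2 (median) = 15
  Q3 = 26
  IQR = Q3 - Q1 = 26 - 12 = 14
Step 4: Q3 = 26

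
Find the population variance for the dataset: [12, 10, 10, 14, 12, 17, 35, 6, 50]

185.8025

Step 1: Compute the mean: (12 + 10 + 10 + 14 + 12 + 17 + 35 + 6 + 50) / 9 = 18.4444
Step 2: Compute squared deviations from the mean:
  (12 - 18.4444)^2 = 41.5309
  (10 - 18.4444)^2 = 71.3086
  (10 - 18.4444)^2 = 71.3086
  (14 - 18.4444)^2 = 19.7531
  (12 - 18.4444)^2 = 41.5309
  (17 - 18.4444)^2 = 2.0864
  (35 - 18.4444)^2 = 274.0864
  (6 - 18.4444)^2 = 154.8642
  (50 - 18.4444)^2 = 995.7531
Step 3: Sum of squared deviations = 1672.2222
Step 4: Population variance = 1672.2222 / 9 = 185.8025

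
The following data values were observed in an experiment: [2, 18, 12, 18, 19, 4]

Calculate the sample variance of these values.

56.9667

Step 1: Compute the mean: (2 + 18 + 12 + 18 + 19 + 4) / 6 = 12.1667
Step 2: Compute squared deviations from the mean:
  (2 - 12.1667)^2 = 103.3611
  (18 - 12.1667)^2 = 34.0278
  (12 - 12.1667)^2 = 0.0278
  (18 - 12.1667)^2 = 34.0278
  (19 - 12.1667)^2 = 46.6944
  (4 - 12.1667)^2 = 66.6944
Step 3: Sum of squared deviations = 284.8333
Step 4: Sample variance = 284.8333 / 5 = 56.9667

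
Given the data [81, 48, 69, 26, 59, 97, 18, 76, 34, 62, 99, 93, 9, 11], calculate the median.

60.5

Step 1: Sort the data in ascending order: [9, 11, 18, 26, 34, 48, 59, 62, 69, 76, 81, 93, 97, 99]
Step 2: The number of values is n = 14.
Step 3: Since n is even, the median is the average of positions 7 and 8:
  Median = (59 + 62) / 2 = 60.5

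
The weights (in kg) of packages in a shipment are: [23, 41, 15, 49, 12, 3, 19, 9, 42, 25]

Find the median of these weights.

21

Step 1: Sort the data in ascending order: [3, 9, 12, 15, 19, 23, 25, 41, 42, 49]
Step 2: The number of values is n = 10.
Step 3: Since n is even, the median is the average of positions 5 and 6:
  Median = (19 + 23) / 2 = 21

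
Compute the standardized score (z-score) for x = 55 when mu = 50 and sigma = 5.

1

Step 1: Recall the z-score formula: z = (x - mu) / sigma
Step 2: Substitute values: z = (55 - 50) / 5
Step 3: z = 5 / 5 = 1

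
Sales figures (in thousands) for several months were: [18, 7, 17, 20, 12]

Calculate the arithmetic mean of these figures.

14.8

Step 1: Sum all values: 18 + 7 + 17 + 20 + 12 = 74
Step 2: Count the number of values: n = 5
Step 3: Mean = sum / n = 74 / 5 = 14.8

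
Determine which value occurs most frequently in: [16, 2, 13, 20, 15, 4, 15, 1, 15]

15

Step 1: Count the frequency of each value:
  1: appears 1 time(s)
  2: appears 1 time(s)
  4: appears 1 time(s)
  13: appears 1 time(s)
  15: appears 3 time(s)
  16: appears 1 time(s)
  20: appears 1 time(s)
Step 2: The value 15 appears most frequently (3 times).
Step 3: Mode = 15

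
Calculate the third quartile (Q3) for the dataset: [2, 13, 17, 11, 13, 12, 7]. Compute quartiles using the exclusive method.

13

Step 1: Sort the data: [2, 7, 11, 12, 13, 13, 17]
Step 2: n = 7
Step 3: Using the exclusive quartile method:
  Q1 = 7
  Q2 (median) = 12
  Q3 = 13
  IQR = Q3 - Q1 = 13 - 7 = 6
Step 4: Q3 = 13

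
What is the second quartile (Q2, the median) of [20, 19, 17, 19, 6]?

19

Step 1: Sort the data: [6, 17, 19, 19, 20]
Step 2: n = 5
Step 3: Q2 is the median. Since n is odd, it is the middle value at position 3: 19
Step 4: Q2 = 19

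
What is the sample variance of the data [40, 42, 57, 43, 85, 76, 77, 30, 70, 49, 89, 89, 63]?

411.2308

Step 1: Compute the mean: (40 + 42 + 57 + 43 + 85 + 76 + 77 + 30 + 70 + 49 + 89 + 89 + 63) / 13 = 62.3077
Step 2: Compute squared deviations from the mean:
  (40 - 62.3077)^2 = 497.6331
  (42 - 62.3077)^2 = 412.4024
  (57 - 62.3077)^2 = 28.1716
  (43 - 62.3077)^2 = 372.787
  (85 - 62.3077)^2 = 514.9408
  (76 - 62.3077)^2 = 187.4793
  (77 - 62.3077)^2 = 215.8639
  (30 - 62.3077)^2 = 1043.787
  (70 - 62.3077)^2 = 59.1716
  (49 - 62.3077)^2 = 177.0947
  (89 - 62.3077)^2 = 712.4793
  (89 - 62.3077)^2 = 712.4793
  (63 - 62.3077)^2 = 0.4793
Step 3: Sum of squared deviations = 4934.7692
Step 4: Sample variance = 4934.7692 / 12 = 411.2308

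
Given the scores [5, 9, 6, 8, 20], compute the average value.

9.6

Step 1: Sum all values: 5 + 9 + 6 + 8 + 20 = 48
Step 2: Count the number of values: n = 5
Step 3: Mean = sum / n = 48 / 5 = 9.6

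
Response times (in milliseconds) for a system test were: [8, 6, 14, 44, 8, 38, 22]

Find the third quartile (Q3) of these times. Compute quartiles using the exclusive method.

38

Step 1: Sort the data: [6, 8, 8, 14, 22, 38, 44]
Step 2: n = 7
Step 3: Using the exclusive quartile method:
  Q1 = 8
  Q2 (median) = 14
  Q3 = 38
  IQR = Q3 - Q1 = 38 - 8 = 30
Step 4: Q3 = 38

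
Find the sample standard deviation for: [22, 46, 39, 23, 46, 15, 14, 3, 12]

15.6613

Step 1: Compute the mean: 24.4444
Step 2: Sum of squared deviations from the mean: 1962.2222
Step 3: Sample variance = 1962.2222 / 8 = 245.2778
Step 4: Standard deviation = sqrt(245.2778) = 15.6613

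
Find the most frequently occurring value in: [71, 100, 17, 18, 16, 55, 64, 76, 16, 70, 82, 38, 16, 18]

16

Step 1: Count the frequency of each value:
  16: appears 3 time(s)
  17: appears 1 time(s)
  18: appears 2 time(s)
  38: appears 1 time(s)
  55: appears 1 time(s)
  64: appears 1 time(s)
  70: appears 1 time(s)
  71: appears 1 time(s)
  76: appears 1 time(s)
  82: appears 1 time(s)
  100: appears 1 time(s)
Step 2: The value 16 appears most frequently (3 times).
Step 3: Mode = 16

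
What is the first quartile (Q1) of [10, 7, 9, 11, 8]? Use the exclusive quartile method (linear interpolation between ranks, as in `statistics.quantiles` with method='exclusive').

7.5

Step 1: Sort the data: [7, 8, 9, 10, 11]
Step 2: n = 5
Step 3: Using the exclusive quartile method:
  Q1 = 7.5
  Q2 (median) = 9
  Q3 = 10.5
  IQR = Q3 - Q1 = 10.5 - 7.5 = 3
Step 4: Q1 = 7.5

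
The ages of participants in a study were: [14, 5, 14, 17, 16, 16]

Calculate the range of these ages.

12

Step 1: Identify the maximum value: max = 17
Step 2: Identify the minimum value: min = 5
Step 3: Range = max - min = 17 - 5 = 12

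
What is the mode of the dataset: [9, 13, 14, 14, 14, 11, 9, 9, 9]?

9

Step 1: Count the frequency of each value:
  9: appears 4 time(s)
  11: appears 1 time(s)
  13: appears 1 time(s)
  14: appears 3 time(s)
Step 2: The value 9 appears most frequently (4 times).
Step 3: Mode = 9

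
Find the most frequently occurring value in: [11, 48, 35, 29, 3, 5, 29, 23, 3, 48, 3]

3

Step 1: Count the frequency of each value:
  3: appears 3 time(s)
  5: appears 1 time(s)
  11: appears 1 time(s)
  23: appears 1 time(s)
  29: appears 2 time(s)
  35: appears 1 time(s)
  48: appears 2 time(s)
Step 2: The value 3 appears most frequently (3 times).
Step 3: Mode = 3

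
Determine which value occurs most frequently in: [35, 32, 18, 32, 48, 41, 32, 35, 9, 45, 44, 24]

32

Step 1: Count the frequency of each value:
  9: appears 1 time(s)
  18: appears 1 time(s)
  24: appears 1 time(s)
  32: appears 3 time(s)
  35: appears 2 time(s)
  41: appears 1 time(s)
  44: appears 1 time(s)
  45: appears 1 time(s)
  48: appears 1 time(s)
Step 2: The value 32 appears most frequently (3 times).
Step 3: Mode = 32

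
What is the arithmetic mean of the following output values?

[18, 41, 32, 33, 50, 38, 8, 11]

28.875

Step 1: Sum all values: 18 + 41 + 32 + 33 + 50 + 38 + 8 + 11 = 231
Step 2: Count the number of values: n = 8
Step 3: Mean = sum / n = 231 / 8 = 28.875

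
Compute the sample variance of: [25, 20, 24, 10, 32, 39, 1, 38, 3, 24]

178.9333

Step 1: Compute the mean: (25 + 20 + 24 + 10 + 32 + 39 + 1 + 38 + 3 + 24) / 10 = 21.6
Step 2: Compute squared deviations from the mean:
  (25 - 21.6)^2 = 11.56
  (20 - 21.6)^2 = 2.56
  (24 - 21.6)^2 = 5.76
  (10 - 21.6)^2 = 134.56
  (32 - 21.6)^2 = 108.16
  (39 - 21.6)^2 = 302.76
  (1 - 21.6)^2 = 424.36
  (38 - 21.6)^2 = 268.96
  (3 - 21.6)^2 = 345.96
  (24 - 21.6)^2 = 5.76
Step 3: Sum of squared deviations = 1610.4
Step 4: Sample variance = 1610.4 / 9 = 178.9333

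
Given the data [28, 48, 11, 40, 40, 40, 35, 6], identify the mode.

40

Step 1: Count the frequency of each value:
  6: appears 1 time(s)
  11: appears 1 time(s)
  28: appears 1 time(s)
  35: appears 1 time(s)
  40: appears 3 time(s)
  48: appears 1 time(s)
Step 2: The value 40 appears most frequently (3 times).
Step 3: Mode = 40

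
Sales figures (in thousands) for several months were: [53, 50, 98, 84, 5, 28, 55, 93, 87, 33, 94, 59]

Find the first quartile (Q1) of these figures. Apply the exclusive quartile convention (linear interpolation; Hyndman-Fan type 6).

37.25

Step 1: Sort the data: [5, 28, 33, 50, 53, 55, 59, 84, 87, 93, 94, 98]
Step 2: n = 12
Step 3: Using the exclusive quartile method:
  Q1 = 37.25
  Q2 (median) = 57
  Q3 = 91.5
  IQR = Q3 - Q1 = 91.5 - 37.25 = 54.25
Step 4: Q1 = 37.25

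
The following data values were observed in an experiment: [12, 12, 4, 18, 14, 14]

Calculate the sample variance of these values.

21.4667

Step 1: Compute the mean: (12 + 12 + 4 + 18 + 14 + 14) / 6 = 12.3333
Step 2: Compute squared deviations from the mean:
  (12 - 12.3333)^2 = 0.1111
  (12 - 12.3333)^2 = 0.1111
  (4 - 12.3333)^2 = 69.4444
  (18 - 12.3333)^2 = 32.1111
  (14 - 12.3333)^2 = 2.7778
  (14 - 12.3333)^2 = 2.7778
Step 3: Sum of squared deviations = 107.3333
Step 4: Sample variance = 107.3333 / 5 = 21.4667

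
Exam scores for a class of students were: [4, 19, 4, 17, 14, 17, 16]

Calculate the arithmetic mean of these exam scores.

13

Step 1: Sum all values: 4 + 19 + 4 + 17 + 14 + 17 + 16 = 91
Step 2: Count the number of values: n = 7
Step 3: Mean = sum / n = 91 / 7 = 13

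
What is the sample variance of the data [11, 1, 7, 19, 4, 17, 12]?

43.4762

Step 1: Compute the mean: (11 + 1 + 7 + 19 + 4 + 17 + 12) / 7 = 10.1429
Step 2: Compute squared deviations from the mean:
  (11 - 10.1429)^2 = 0.7347
  (1 - 10.1429)^2 = 83.5918
  (7 - 10.1429)^2 = 9.8776
  (19 - 10.1429)^2 = 78.449
  (4 - 10.1429)^2 = 37.7347
  (17 - 10.1429)^2 = 47.0204
  (12 - 10.1429)^2 = 3.449
Step 3: Sum of squared deviations = 260.8571
Step 4: Sample variance = 260.8571 / 6 = 43.4762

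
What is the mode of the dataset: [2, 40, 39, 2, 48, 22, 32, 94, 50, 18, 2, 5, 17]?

2

Step 1: Count the frequency of each value:
  2: appears 3 time(s)
  5: appears 1 time(s)
  17: appears 1 time(s)
  18: appears 1 time(s)
  22: appears 1 time(s)
  32: appears 1 time(s)
  39: appears 1 time(s)
  40: appears 1 time(s)
  48: appears 1 time(s)
  50: appears 1 time(s)
  94: appears 1 time(s)
Step 2: The value 2 appears most frequently (3 times).
Step 3: Mode = 2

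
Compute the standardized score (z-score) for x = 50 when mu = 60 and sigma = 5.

-2

Step 1: Recall the z-score formula: z = (x - mu) / sigma
Step 2: Substitute values: z = (50 - 60) / 5
Step 3: z = -10 / 5 = -2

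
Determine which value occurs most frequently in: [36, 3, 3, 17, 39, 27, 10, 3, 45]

3

Step 1: Count the frequency of each value:
  3: appears 3 time(s)
  10: appears 1 time(s)
  17: appears 1 time(s)
  27: appears 1 time(s)
  36: appears 1 time(s)
  39: appears 1 time(s)
  45: appears 1 time(s)
Step 2: The value 3 appears most frequently (3 times).
Step 3: Mode = 3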